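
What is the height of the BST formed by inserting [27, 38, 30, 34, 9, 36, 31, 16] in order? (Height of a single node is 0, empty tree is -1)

Insertion order: [27, 38, 30, 34, 9, 36, 31, 16]
Tree (level-order array): [27, 9, 38, None, 16, 30, None, None, None, None, 34, 31, 36]
Compute height bottom-up (empty subtree = -1):
  height(16) = 1 + max(-1, -1) = 0
  height(9) = 1 + max(-1, 0) = 1
  height(31) = 1 + max(-1, -1) = 0
  height(36) = 1 + max(-1, -1) = 0
  height(34) = 1 + max(0, 0) = 1
  height(30) = 1 + max(-1, 1) = 2
  height(38) = 1 + max(2, -1) = 3
  height(27) = 1 + max(1, 3) = 4
Height = 4


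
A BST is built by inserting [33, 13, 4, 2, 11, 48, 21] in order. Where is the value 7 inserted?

Starting tree (level order): [33, 13, 48, 4, 21, None, None, 2, 11]
Insertion path: 33 -> 13 -> 4 -> 11
Result: insert 7 as left child of 11
Final tree (level order): [33, 13, 48, 4, 21, None, None, 2, 11, None, None, None, None, 7]


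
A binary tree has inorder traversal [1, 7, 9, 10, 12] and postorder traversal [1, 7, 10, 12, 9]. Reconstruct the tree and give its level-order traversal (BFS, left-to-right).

Inorder:   [1, 7, 9, 10, 12]
Postorder: [1, 7, 10, 12, 9]
Algorithm: postorder visits root last, so walk postorder right-to-left;
each value is the root of the current inorder slice — split it at that
value, recurse on the right subtree first, then the left.
Recursive splits:
  root=9; inorder splits into left=[1, 7], right=[10, 12]
  root=12; inorder splits into left=[10], right=[]
  root=10; inorder splits into left=[], right=[]
  root=7; inorder splits into left=[1], right=[]
  root=1; inorder splits into left=[], right=[]
Reconstructed level-order: [9, 7, 12, 1, 10]


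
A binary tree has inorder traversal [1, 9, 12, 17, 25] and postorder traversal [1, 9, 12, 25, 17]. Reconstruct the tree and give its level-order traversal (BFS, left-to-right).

Inorder:   [1, 9, 12, 17, 25]
Postorder: [1, 9, 12, 25, 17]
Algorithm: postorder visits root last, so walk postorder right-to-left;
each value is the root of the current inorder slice — split it at that
value, recurse on the right subtree first, then the left.
Recursive splits:
  root=17; inorder splits into left=[1, 9, 12], right=[25]
  root=25; inorder splits into left=[], right=[]
  root=12; inorder splits into left=[1, 9], right=[]
  root=9; inorder splits into left=[1], right=[]
  root=1; inorder splits into left=[], right=[]
Reconstructed level-order: [17, 12, 25, 9, 1]


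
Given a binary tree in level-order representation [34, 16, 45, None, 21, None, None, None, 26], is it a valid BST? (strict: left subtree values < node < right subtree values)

Level-order array: [34, 16, 45, None, 21, None, None, None, 26]
Validate using subtree bounds (lo, hi): at each node, require lo < value < hi,
then recurse left with hi=value and right with lo=value.
Preorder trace (stopping at first violation):
  at node 34 with bounds (-inf, +inf): OK
  at node 16 with bounds (-inf, 34): OK
  at node 21 with bounds (16, 34): OK
  at node 26 with bounds (21, 34): OK
  at node 45 with bounds (34, +inf): OK
No violation found at any node.
Result: Valid BST


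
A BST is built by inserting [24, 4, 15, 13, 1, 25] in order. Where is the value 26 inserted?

Starting tree (level order): [24, 4, 25, 1, 15, None, None, None, None, 13]
Insertion path: 24 -> 25
Result: insert 26 as right child of 25
Final tree (level order): [24, 4, 25, 1, 15, None, 26, None, None, 13]


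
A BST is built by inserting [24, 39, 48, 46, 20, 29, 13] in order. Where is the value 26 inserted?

Starting tree (level order): [24, 20, 39, 13, None, 29, 48, None, None, None, None, 46]
Insertion path: 24 -> 39 -> 29
Result: insert 26 as left child of 29
Final tree (level order): [24, 20, 39, 13, None, 29, 48, None, None, 26, None, 46]


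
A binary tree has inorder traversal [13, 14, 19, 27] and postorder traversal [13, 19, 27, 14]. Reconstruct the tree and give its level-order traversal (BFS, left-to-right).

Inorder:   [13, 14, 19, 27]
Postorder: [13, 19, 27, 14]
Algorithm: postorder visits root last, so walk postorder right-to-left;
each value is the root of the current inorder slice — split it at that
value, recurse on the right subtree first, then the left.
Recursive splits:
  root=14; inorder splits into left=[13], right=[19, 27]
  root=27; inorder splits into left=[19], right=[]
  root=19; inorder splits into left=[], right=[]
  root=13; inorder splits into left=[], right=[]
Reconstructed level-order: [14, 13, 27, 19]


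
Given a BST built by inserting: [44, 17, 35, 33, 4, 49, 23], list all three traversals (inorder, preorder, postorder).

Tree insertion order: [44, 17, 35, 33, 4, 49, 23]
Tree (level-order array): [44, 17, 49, 4, 35, None, None, None, None, 33, None, 23]
Inorder (L, root, R): [4, 17, 23, 33, 35, 44, 49]
Preorder (root, L, R): [44, 17, 4, 35, 33, 23, 49]
Postorder (L, R, root): [4, 23, 33, 35, 17, 49, 44]


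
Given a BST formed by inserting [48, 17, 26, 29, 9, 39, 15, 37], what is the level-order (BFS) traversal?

Tree insertion order: [48, 17, 26, 29, 9, 39, 15, 37]
Tree (level-order array): [48, 17, None, 9, 26, None, 15, None, 29, None, None, None, 39, 37]
BFS from the root, enqueuing left then right child of each popped node:
  queue [48] -> pop 48, enqueue [17], visited so far: [48]
  queue [17] -> pop 17, enqueue [9, 26], visited so far: [48, 17]
  queue [9, 26] -> pop 9, enqueue [15], visited so far: [48, 17, 9]
  queue [26, 15] -> pop 26, enqueue [29], visited so far: [48, 17, 9, 26]
  queue [15, 29] -> pop 15, enqueue [none], visited so far: [48, 17, 9, 26, 15]
  queue [29] -> pop 29, enqueue [39], visited so far: [48, 17, 9, 26, 15, 29]
  queue [39] -> pop 39, enqueue [37], visited so far: [48, 17, 9, 26, 15, 29, 39]
  queue [37] -> pop 37, enqueue [none], visited so far: [48, 17, 9, 26, 15, 29, 39, 37]
Result: [48, 17, 9, 26, 15, 29, 39, 37]


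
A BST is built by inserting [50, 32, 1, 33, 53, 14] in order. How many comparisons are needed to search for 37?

Search path for 37: 50 -> 32 -> 33
Found: False
Comparisons: 3


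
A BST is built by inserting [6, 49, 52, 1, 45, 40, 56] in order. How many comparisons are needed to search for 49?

Search path for 49: 6 -> 49
Found: True
Comparisons: 2


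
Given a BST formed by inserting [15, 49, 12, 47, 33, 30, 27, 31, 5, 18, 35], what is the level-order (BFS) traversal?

Tree insertion order: [15, 49, 12, 47, 33, 30, 27, 31, 5, 18, 35]
Tree (level-order array): [15, 12, 49, 5, None, 47, None, None, None, 33, None, 30, 35, 27, 31, None, None, 18]
BFS from the root, enqueuing left then right child of each popped node:
  queue [15] -> pop 15, enqueue [12, 49], visited so far: [15]
  queue [12, 49] -> pop 12, enqueue [5], visited so far: [15, 12]
  queue [49, 5] -> pop 49, enqueue [47], visited so far: [15, 12, 49]
  queue [5, 47] -> pop 5, enqueue [none], visited so far: [15, 12, 49, 5]
  queue [47] -> pop 47, enqueue [33], visited so far: [15, 12, 49, 5, 47]
  queue [33] -> pop 33, enqueue [30, 35], visited so far: [15, 12, 49, 5, 47, 33]
  queue [30, 35] -> pop 30, enqueue [27, 31], visited so far: [15, 12, 49, 5, 47, 33, 30]
  queue [35, 27, 31] -> pop 35, enqueue [none], visited so far: [15, 12, 49, 5, 47, 33, 30, 35]
  queue [27, 31] -> pop 27, enqueue [18], visited so far: [15, 12, 49, 5, 47, 33, 30, 35, 27]
  queue [31, 18] -> pop 31, enqueue [none], visited so far: [15, 12, 49, 5, 47, 33, 30, 35, 27, 31]
  queue [18] -> pop 18, enqueue [none], visited so far: [15, 12, 49, 5, 47, 33, 30, 35, 27, 31, 18]
Result: [15, 12, 49, 5, 47, 33, 30, 35, 27, 31, 18]


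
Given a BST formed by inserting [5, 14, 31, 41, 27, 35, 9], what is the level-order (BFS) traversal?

Tree insertion order: [5, 14, 31, 41, 27, 35, 9]
Tree (level-order array): [5, None, 14, 9, 31, None, None, 27, 41, None, None, 35]
BFS from the root, enqueuing left then right child of each popped node:
  queue [5] -> pop 5, enqueue [14], visited so far: [5]
  queue [14] -> pop 14, enqueue [9, 31], visited so far: [5, 14]
  queue [9, 31] -> pop 9, enqueue [none], visited so far: [5, 14, 9]
  queue [31] -> pop 31, enqueue [27, 41], visited so far: [5, 14, 9, 31]
  queue [27, 41] -> pop 27, enqueue [none], visited so far: [5, 14, 9, 31, 27]
  queue [41] -> pop 41, enqueue [35], visited so far: [5, 14, 9, 31, 27, 41]
  queue [35] -> pop 35, enqueue [none], visited so far: [5, 14, 9, 31, 27, 41, 35]
Result: [5, 14, 9, 31, 27, 41, 35]


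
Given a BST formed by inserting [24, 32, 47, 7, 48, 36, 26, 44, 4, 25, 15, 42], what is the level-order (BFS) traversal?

Tree insertion order: [24, 32, 47, 7, 48, 36, 26, 44, 4, 25, 15, 42]
Tree (level-order array): [24, 7, 32, 4, 15, 26, 47, None, None, None, None, 25, None, 36, 48, None, None, None, 44, None, None, 42]
BFS from the root, enqueuing left then right child of each popped node:
  queue [24] -> pop 24, enqueue [7, 32], visited so far: [24]
  queue [7, 32] -> pop 7, enqueue [4, 15], visited so far: [24, 7]
  queue [32, 4, 15] -> pop 32, enqueue [26, 47], visited so far: [24, 7, 32]
  queue [4, 15, 26, 47] -> pop 4, enqueue [none], visited so far: [24, 7, 32, 4]
  queue [15, 26, 47] -> pop 15, enqueue [none], visited so far: [24, 7, 32, 4, 15]
  queue [26, 47] -> pop 26, enqueue [25], visited so far: [24, 7, 32, 4, 15, 26]
  queue [47, 25] -> pop 47, enqueue [36, 48], visited so far: [24, 7, 32, 4, 15, 26, 47]
  queue [25, 36, 48] -> pop 25, enqueue [none], visited so far: [24, 7, 32, 4, 15, 26, 47, 25]
  queue [36, 48] -> pop 36, enqueue [44], visited so far: [24, 7, 32, 4, 15, 26, 47, 25, 36]
  queue [48, 44] -> pop 48, enqueue [none], visited so far: [24, 7, 32, 4, 15, 26, 47, 25, 36, 48]
  queue [44] -> pop 44, enqueue [42], visited so far: [24, 7, 32, 4, 15, 26, 47, 25, 36, 48, 44]
  queue [42] -> pop 42, enqueue [none], visited so far: [24, 7, 32, 4, 15, 26, 47, 25, 36, 48, 44, 42]
Result: [24, 7, 32, 4, 15, 26, 47, 25, 36, 48, 44, 42]


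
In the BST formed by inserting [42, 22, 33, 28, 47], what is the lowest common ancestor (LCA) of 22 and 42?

Tree insertion order: [42, 22, 33, 28, 47]
Tree (level-order array): [42, 22, 47, None, 33, None, None, 28]
In a BST, the LCA of p=22, q=42 is the first node v on the
root-to-leaf path with p <= v <= q (go left if both < v, right if both > v).
Walk from root:
  at 42: 22 <= 42 <= 42, this is the LCA
LCA = 42


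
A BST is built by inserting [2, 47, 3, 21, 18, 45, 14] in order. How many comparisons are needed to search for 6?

Search path for 6: 2 -> 47 -> 3 -> 21 -> 18 -> 14
Found: False
Comparisons: 6


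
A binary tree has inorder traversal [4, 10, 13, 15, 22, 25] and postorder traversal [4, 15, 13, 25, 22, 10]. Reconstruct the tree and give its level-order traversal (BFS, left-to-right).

Inorder:   [4, 10, 13, 15, 22, 25]
Postorder: [4, 15, 13, 25, 22, 10]
Algorithm: postorder visits root last, so walk postorder right-to-left;
each value is the root of the current inorder slice — split it at that
value, recurse on the right subtree first, then the left.
Recursive splits:
  root=10; inorder splits into left=[4], right=[13, 15, 22, 25]
  root=22; inorder splits into left=[13, 15], right=[25]
  root=25; inorder splits into left=[], right=[]
  root=13; inorder splits into left=[], right=[15]
  root=15; inorder splits into left=[], right=[]
  root=4; inorder splits into left=[], right=[]
Reconstructed level-order: [10, 4, 22, 13, 25, 15]


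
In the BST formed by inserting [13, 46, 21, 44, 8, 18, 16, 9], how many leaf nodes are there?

Tree built from: [13, 46, 21, 44, 8, 18, 16, 9]
Tree (level-order array): [13, 8, 46, None, 9, 21, None, None, None, 18, 44, 16]
Rule: A leaf has 0 children.
Per-node child counts:
  node 13: 2 child(ren)
  node 8: 1 child(ren)
  node 9: 0 child(ren)
  node 46: 1 child(ren)
  node 21: 2 child(ren)
  node 18: 1 child(ren)
  node 16: 0 child(ren)
  node 44: 0 child(ren)
Matching nodes: [9, 16, 44]
Count of leaf nodes: 3


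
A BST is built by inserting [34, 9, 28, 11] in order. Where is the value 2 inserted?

Starting tree (level order): [34, 9, None, None, 28, 11]
Insertion path: 34 -> 9
Result: insert 2 as left child of 9
Final tree (level order): [34, 9, None, 2, 28, None, None, 11]


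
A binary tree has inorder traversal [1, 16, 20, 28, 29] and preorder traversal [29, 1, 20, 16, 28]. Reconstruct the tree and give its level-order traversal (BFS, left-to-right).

Inorder:  [1, 16, 20, 28, 29]
Preorder: [29, 1, 20, 16, 28]
Algorithm: preorder visits root first, so consume preorder in order;
for each root, split the current inorder slice at that value into
left-subtree inorder and right-subtree inorder, then recurse.
Recursive splits:
  root=29; inorder splits into left=[1, 16, 20, 28], right=[]
  root=1; inorder splits into left=[], right=[16, 20, 28]
  root=20; inorder splits into left=[16], right=[28]
  root=16; inorder splits into left=[], right=[]
  root=28; inorder splits into left=[], right=[]
Reconstructed level-order: [29, 1, 20, 16, 28]


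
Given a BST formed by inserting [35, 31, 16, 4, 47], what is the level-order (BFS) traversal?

Tree insertion order: [35, 31, 16, 4, 47]
Tree (level-order array): [35, 31, 47, 16, None, None, None, 4]
BFS from the root, enqueuing left then right child of each popped node:
  queue [35] -> pop 35, enqueue [31, 47], visited so far: [35]
  queue [31, 47] -> pop 31, enqueue [16], visited so far: [35, 31]
  queue [47, 16] -> pop 47, enqueue [none], visited so far: [35, 31, 47]
  queue [16] -> pop 16, enqueue [4], visited so far: [35, 31, 47, 16]
  queue [4] -> pop 4, enqueue [none], visited so far: [35, 31, 47, 16, 4]
Result: [35, 31, 47, 16, 4]


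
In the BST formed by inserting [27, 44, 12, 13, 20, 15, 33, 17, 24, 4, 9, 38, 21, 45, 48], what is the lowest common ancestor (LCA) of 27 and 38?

Tree insertion order: [27, 44, 12, 13, 20, 15, 33, 17, 24, 4, 9, 38, 21, 45, 48]
Tree (level-order array): [27, 12, 44, 4, 13, 33, 45, None, 9, None, 20, None, 38, None, 48, None, None, 15, 24, None, None, None, None, None, 17, 21]
In a BST, the LCA of p=27, q=38 is the first node v on the
root-to-leaf path with p <= v <= q (go left if both < v, right if both > v).
Walk from root:
  at 27: 27 <= 27 <= 38, this is the LCA
LCA = 27


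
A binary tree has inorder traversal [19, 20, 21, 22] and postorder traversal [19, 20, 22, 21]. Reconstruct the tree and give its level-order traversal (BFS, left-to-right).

Inorder:   [19, 20, 21, 22]
Postorder: [19, 20, 22, 21]
Algorithm: postorder visits root last, so walk postorder right-to-left;
each value is the root of the current inorder slice — split it at that
value, recurse on the right subtree first, then the left.
Recursive splits:
  root=21; inorder splits into left=[19, 20], right=[22]
  root=22; inorder splits into left=[], right=[]
  root=20; inorder splits into left=[19], right=[]
  root=19; inorder splits into left=[], right=[]
Reconstructed level-order: [21, 20, 22, 19]


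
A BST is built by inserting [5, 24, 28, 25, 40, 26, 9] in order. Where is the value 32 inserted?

Starting tree (level order): [5, None, 24, 9, 28, None, None, 25, 40, None, 26]
Insertion path: 5 -> 24 -> 28 -> 40
Result: insert 32 as left child of 40
Final tree (level order): [5, None, 24, 9, 28, None, None, 25, 40, None, 26, 32]


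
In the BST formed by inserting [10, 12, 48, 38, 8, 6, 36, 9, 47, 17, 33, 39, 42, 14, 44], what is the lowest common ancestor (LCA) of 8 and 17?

Tree insertion order: [10, 12, 48, 38, 8, 6, 36, 9, 47, 17, 33, 39, 42, 14, 44]
Tree (level-order array): [10, 8, 12, 6, 9, None, 48, None, None, None, None, 38, None, 36, 47, 17, None, 39, None, 14, 33, None, 42, None, None, None, None, None, 44]
In a BST, the LCA of p=8, q=17 is the first node v on the
root-to-leaf path with p <= v <= q (go left if both < v, right if both > v).
Walk from root:
  at 10: 8 <= 10 <= 17, this is the LCA
LCA = 10


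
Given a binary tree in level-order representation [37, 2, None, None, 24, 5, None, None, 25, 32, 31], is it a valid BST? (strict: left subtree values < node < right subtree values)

Level-order array: [37, 2, None, None, 24, 5, None, None, 25, 32, 31]
Validate using subtree bounds (lo, hi): at each node, require lo < value < hi,
then recurse left with hi=value and right with lo=value.
Preorder trace (stopping at first violation):
  at node 37 with bounds (-inf, +inf): OK
  at node 2 with bounds (-inf, 37): OK
  at node 24 with bounds (2, 37): OK
  at node 5 with bounds (2, 24): OK
  at node 25 with bounds (5, 24): VIOLATION
Node 25 violates its bound: not (5 < 25 < 24).
Result: Not a valid BST


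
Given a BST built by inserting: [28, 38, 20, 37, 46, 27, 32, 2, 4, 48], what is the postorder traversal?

Tree insertion order: [28, 38, 20, 37, 46, 27, 32, 2, 4, 48]
Tree (level-order array): [28, 20, 38, 2, 27, 37, 46, None, 4, None, None, 32, None, None, 48]
Postorder traversal: [4, 2, 27, 20, 32, 37, 48, 46, 38, 28]


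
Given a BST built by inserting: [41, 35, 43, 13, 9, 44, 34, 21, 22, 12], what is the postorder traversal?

Tree insertion order: [41, 35, 43, 13, 9, 44, 34, 21, 22, 12]
Tree (level-order array): [41, 35, 43, 13, None, None, 44, 9, 34, None, None, None, 12, 21, None, None, None, None, 22]
Postorder traversal: [12, 9, 22, 21, 34, 13, 35, 44, 43, 41]


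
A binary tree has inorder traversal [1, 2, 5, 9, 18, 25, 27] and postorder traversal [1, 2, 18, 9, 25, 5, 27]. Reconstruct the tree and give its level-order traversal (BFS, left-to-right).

Inorder:   [1, 2, 5, 9, 18, 25, 27]
Postorder: [1, 2, 18, 9, 25, 5, 27]
Algorithm: postorder visits root last, so walk postorder right-to-left;
each value is the root of the current inorder slice — split it at that
value, recurse on the right subtree first, then the left.
Recursive splits:
  root=27; inorder splits into left=[1, 2, 5, 9, 18, 25], right=[]
  root=5; inorder splits into left=[1, 2], right=[9, 18, 25]
  root=25; inorder splits into left=[9, 18], right=[]
  root=9; inorder splits into left=[], right=[18]
  root=18; inorder splits into left=[], right=[]
  root=2; inorder splits into left=[1], right=[]
  root=1; inorder splits into left=[], right=[]
Reconstructed level-order: [27, 5, 2, 25, 1, 9, 18]


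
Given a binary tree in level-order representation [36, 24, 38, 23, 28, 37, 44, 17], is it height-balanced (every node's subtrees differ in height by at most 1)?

Tree (level-order array): [36, 24, 38, 23, 28, 37, 44, 17]
Definition: a tree is height-balanced if, at every node, |h(left) - h(right)| <= 1 (empty subtree has height -1).
Bottom-up per-node check:
  node 17: h_left=-1, h_right=-1, diff=0 [OK], height=0
  node 23: h_left=0, h_right=-1, diff=1 [OK], height=1
  node 28: h_left=-1, h_right=-1, diff=0 [OK], height=0
  node 24: h_left=1, h_right=0, diff=1 [OK], height=2
  node 37: h_left=-1, h_right=-1, diff=0 [OK], height=0
  node 44: h_left=-1, h_right=-1, diff=0 [OK], height=0
  node 38: h_left=0, h_right=0, diff=0 [OK], height=1
  node 36: h_left=2, h_right=1, diff=1 [OK], height=3
All nodes satisfy the balance condition.
Result: Balanced


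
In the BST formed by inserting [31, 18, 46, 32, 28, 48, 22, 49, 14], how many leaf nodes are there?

Tree built from: [31, 18, 46, 32, 28, 48, 22, 49, 14]
Tree (level-order array): [31, 18, 46, 14, 28, 32, 48, None, None, 22, None, None, None, None, 49]
Rule: A leaf has 0 children.
Per-node child counts:
  node 31: 2 child(ren)
  node 18: 2 child(ren)
  node 14: 0 child(ren)
  node 28: 1 child(ren)
  node 22: 0 child(ren)
  node 46: 2 child(ren)
  node 32: 0 child(ren)
  node 48: 1 child(ren)
  node 49: 0 child(ren)
Matching nodes: [14, 22, 32, 49]
Count of leaf nodes: 4


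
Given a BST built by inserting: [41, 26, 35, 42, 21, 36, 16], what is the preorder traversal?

Tree insertion order: [41, 26, 35, 42, 21, 36, 16]
Tree (level-order array): [41, 26, 42, 21, 35, None, None, 16, None, None, 36]
Preorder traversal: [41, 26, 21, 16, 35, 36, 42]


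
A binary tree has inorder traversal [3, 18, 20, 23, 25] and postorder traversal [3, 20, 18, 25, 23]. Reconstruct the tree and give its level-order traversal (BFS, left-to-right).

Inorder:   [3, 18, 20, 23, 25]
Postorder: [3, 20, 18, 25, 23]
Algorithm: postorder visits root last, so walk postorder right-to-left;
each value is the root of the current inorder slice — split it at that
value, recurse on the right subtree first, then the left.
Recursive splits:
  root=23; inorder splits into left=[3, 18, 20], right=[25]
  root=25; inorder splits into left=[], right=[]
  root=18; inorder splits into left=[3], right=[20]
  root=20; inorder splits into left=[], right=[]
  root=3; inorder splits into left=[], right=[]
Reconstructed level-order: [23, 18, 25, 3, 20]


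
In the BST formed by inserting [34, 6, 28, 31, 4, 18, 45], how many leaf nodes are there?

Tree built from: [34, 6, 28, 31, 4, 18, 45]
Tree (level-order array): [34, 6, 45, 4, 28, None, None, None, None, 18, 31]
Rule: A leaf has 0 children.
Per-node child counts:
  node 34: 2 child(ren)
  node 6: 2 child(ren)
  node 4: 0 child(ren)
  node 28: 2 child(ren)
  node 18: 0 child(ren)
  node 31: 0 child(ren)
  node 45: 0 child(ren)
Matching nodes: [4, 18, 31, 45]
Count of leaf nodes: 4


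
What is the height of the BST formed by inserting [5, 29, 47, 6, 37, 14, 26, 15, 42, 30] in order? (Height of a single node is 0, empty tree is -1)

Insertion order: [5, 29, 47, 6, 37, 14, 26, 15, 42, 30]
Tree (level-order array): [5, None, 29, 6, 47, None, 14, 37, None, None, 26, 30, 42, 15]
Compute height bottom-up (empty subtree = -1):
  height(15) = 1 + max(-1, -1) = 0
  height(26) = 1 + max(0, -1) = 1
  height(14) = 1 + max(-1, 1) = 2
  height(6) = 1 + max(-1, 2) = 3
  height(30) = 1 + max(-1, -1) = 0
  height(42) = 1 + max(-1, -1) = 0
  height(37) = 1 + max(0, 0) = 1
  height(47) = 1 + max(1, -1) = 2
  height(29) = 1 + max(3, 2) = 4
  height(5) = 1 + max(-1, 4) = 5
Height = 5


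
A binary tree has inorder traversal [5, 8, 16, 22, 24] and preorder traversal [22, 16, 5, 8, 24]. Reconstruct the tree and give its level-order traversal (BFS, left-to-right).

Inorder:  [5, 8, 16, 22, 24]
Preorder: [22, 16, 5, 8, 24]
Algorithm: preorder visits root first, so consume preorder in order;
for each root, split the current inorder slice at that value into
left-subtree inorder and right-subtree inorder, then recurse.
Recursive splits:
  root=22; inorder splits into left=[5, 8, 16], right=[24]
  root=16; inorder splits into left=[5, 8], right=[]
  root=5; inorder splits into left=[], right=[8]
  root=8; inorder splits into left=[], right=[]
  root=24; inorder splits into left=[], right=[]
Reconstructed level-order: [22, 16, 24, 5, 8]


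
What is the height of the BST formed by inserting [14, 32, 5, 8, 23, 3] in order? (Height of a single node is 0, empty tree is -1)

Insertion order: [14, 32, 5, 8, 23, 3]
Tree (level-order array): [14, 5, 32, 3, 8, 23]
Compute height bottom-up (empty subtree = -1):
  height(3) = 1 + max(-1, -1) = 0
  height(8) = 1 + max(-1, -1) = 0
  height(5) = 1 + max(0, 0) = 1
  height(23) = 1 + max(-1, -1) = 0
  height(32) = 1 + max(0, -1) = 1
  height(14) = 1 + max(1, 1) = 2
Height = 2


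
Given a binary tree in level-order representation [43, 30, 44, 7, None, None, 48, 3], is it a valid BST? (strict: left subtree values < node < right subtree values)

Level-order array: [43, 30, 44, 7, None, None, 48, 3]
Validate using subtree bounds (lo, hi): at each node, require lo < value < hi,
then recurse left with hi=value and right with lo=value.
Preorder trace (stopping at first violation):
  at node 43 with bounds (-inf, +inf): OK
  at node 30 with bounds (-inf, 43): OK
  at node 7 with bounds (-inf, 30): OK
  at node 3 with bounds (-inf, 7): OK
  at node 44 with bounds (43, +inf): OK
  at node 48 with bounds (44, +inf): OK
No violation found at any node.
Result: Valid BST


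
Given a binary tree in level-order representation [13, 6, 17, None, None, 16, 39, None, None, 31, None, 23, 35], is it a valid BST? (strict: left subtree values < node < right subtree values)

Level-order array: [13, 6, 17, None, None, 16, 39, None, None, 31, None, 23, 35]
Validate using subtree bounds (lo, hi): at each node, require lo < value < hi,
then recurse left with hi=value and right with lo=value.
Preorder trace (stopping at first violation):
  at node 13 with bounds (-inf, +inf): OK
  at node 6 with bounds (-inf, 13): OK
  at node 17 with bounds (13, +inf): OK
  at node 16 with bounds (13, 17): OK
  at node 39 with bounds (17, +inf): OK
  at node 31 with bounds (17, 39): OK
  at node 23 with bounds (17, 31): OK
  at node 35 with bounds (31, 39): OK
No violation found at any node.
Result: Valid BST


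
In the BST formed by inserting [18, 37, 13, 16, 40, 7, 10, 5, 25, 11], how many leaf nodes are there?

Tree built from: [18, 37, 13, 16, 40, 7, 10, 5, 25, 11]
Tree (level-order array): [18, 13, 37, 7, 16, 25, 40, 5, 10, None, None, None, None, None, None, None, None, None, 11]
Rule: A leaf has 0 children.
Per-node child counts:
  node 18: 2 child(ren)
  node 13: 2 child(ren)
  node 7: 2 child(ren)
  node 5: 0 child(ren)
  node 10: 1 child(ren)
  node 11: 0 child(ren)
  node 16: 0 child(ren)
  node 37: 2 child(ren)
  node 25: 0 child(ren)
  node 40: 0 child(ren)
Matching nodes: [5, 11, 16, 25, 40]
Count of leaf nodes: 5


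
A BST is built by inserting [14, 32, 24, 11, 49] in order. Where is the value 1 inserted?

Starting tree (level order): [14, 11, 32, None, None, 24, 49]
Insertion path: 14 -> 11
Result: insert 1 as left child of 11
Final tree (level order): [14, 11, 32, 1, None, 24, 49]


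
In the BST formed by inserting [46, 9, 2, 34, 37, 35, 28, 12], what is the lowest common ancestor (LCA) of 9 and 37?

Tree insertion order: [46, 9, 2, 34, 37, 35, 28, 12]
Tree (level-order array): [46, 9, None, 2, 34, None, None, 28, 37, 12, None, 35]
In a BST, the LCA of p=9, q=37 is the first node v on the
root-to-leaf path with p <= v <= q (go left if both < v, right if both > v).
Walk from root:
  at 46: both 9 and 37 < 46, go left
  at 9: 9 <= 9 <= 37, this is the LCA
LCA = 9


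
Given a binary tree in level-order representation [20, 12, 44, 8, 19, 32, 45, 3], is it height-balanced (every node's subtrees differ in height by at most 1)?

Tree (level-order array): [20, 12, 44, 8, 19, 32, 45, 3]
Definition: a tree is height-balanced if, at every node, |h(left) - h(right)| <= 1 (empty subtree has height -1).
Bottom-up per-node check:
  node 3: h_left=-1, h_right=-1, diff=0 [OK], height=0
  node 8: h_left=0, h_right=-1, diff=1 [OK], height=1
  node 19: h_left=-1, h_right=-1, diff=0 [OK], height=0
  node 12: h_left=1, h_right=0, diff=1 [OK], height=2
  node 32: h_left=-1, h_right=-1, diff=0 [OK], height=0
  node 45: h_left=-1, h_right=-1, diff=0 [OK], height=0
  node 44: h_left=0, h_right=0, diff=0 [OK], height=1
  node 20: h_left=2, h_right=1, diff=1 [OK], height=3
All nodes satisfy the balance condition.
Result: Balanced


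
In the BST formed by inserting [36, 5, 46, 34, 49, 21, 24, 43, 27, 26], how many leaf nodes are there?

Tree built from: [36, 5, 46, 34, 49, 21, 24, 43, 27, 26]
Tree (level-order array): [36, 5, 46, None, 34, 43, 49, 21, None, None, None, None, None, None, 24, None, 27, 26]
Rule: A leaf has 0 children.
Per-node child counts:
  node 36: 2 child(ren)
  node 5: 1 child(ren)
  node 34: 1 child(ren)
  node 21: 1 child(ren)
  node 24: 1 child(ren)
  node 27: 1 child(ren)
  node 26: 0 child(ren)
  node 46: 2 child(ren)
  node 43: 0 child(ren)
  node 49: 0 child(ren)
Matching nodes: [26, 43, 49]
Count of leaf nodes: 3


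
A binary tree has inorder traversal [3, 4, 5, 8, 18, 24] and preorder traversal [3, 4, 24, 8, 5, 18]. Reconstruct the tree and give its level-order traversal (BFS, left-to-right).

Inorder:  [3, 4, 5, 8, 18, 24]
Preorder: [3, 4, 24, 8, 5, 18]
Algorithm: preorder visits root first, so consume preorder in order;
for each root, split the current inorder slice at that value into
left-subtree inorder and right-subtree inorder, then recurse.
Recursive splits:
  root=3; inorder splits into left=[], right=[4, 5, 8, 18, 24]
  root=4; inorder splits into left=[], right=[5, 8, 18, 24]
  root=24; inorder splits into left=[5, 8, 18], right=[]
  root=8; inorder splits into left=[5], right=[18]
  root=5; inorder splits into left=[], right=[]
  root=18; inorder splits into left=[], right=[]
Reconstructed level-order: [3, 4, 24, 8, 5, 18]


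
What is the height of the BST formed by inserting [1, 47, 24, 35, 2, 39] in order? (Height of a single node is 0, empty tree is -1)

Insertion order: [1, 47, 24, 35, 2, 39]
Tree (level-order array): [1, None, 47, 24, None, 2, 35, None, None, None, 39]
Compute height bottom-up (empty subtree = -1):
  height(2) = 1 + max(-1, -1) = 0
  height(39) = 1 + max(-1, -1) = 0
  height(35) = 1 + max(-1, 0) = 1
  height(24) = 1 + max(0, 1) = 2
  height(47) = 1 + max(2, -1) = 3
  height(1) = 1 + max(-1, 3) = 4
Height = 4


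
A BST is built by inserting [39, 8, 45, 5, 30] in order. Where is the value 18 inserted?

Starting tree (level order): [39, 8, 45, 5, 30]
Insertion path: 39 -> 8 -> 30
Result: insert 18 as left child of 30
Final tree (level order): [39, 8, 45, 5, 30, None, None, None, None, 18]


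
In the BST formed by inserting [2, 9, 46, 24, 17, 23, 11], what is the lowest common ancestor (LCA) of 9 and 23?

Tree insertion order: [2, 9, 46, 24, 17, 23, 11]
Tree (level-order array): [2, None, 9, None, 46, 24, None, 17, None, 11, 23]
In a BST, the LCA of p=9, q=23 is the first node v on the
root-to-leaf path with p <= v <= q (go left if both < v, right if both > v).
Walk from root:
  at 2: both 9 and 23 > 2, go right
  at 9: 9 <= 9 <= 23, this is the LCA
LCA = 9


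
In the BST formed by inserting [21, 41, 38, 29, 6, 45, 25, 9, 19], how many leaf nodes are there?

Tree built from: [21, 41, 38, 29, 6, 45, 25, 9, 19]
Tree (level-order array): [21, 6, 41, None, 9, 38, 45, None, 19, 29, None, None, None, None, None, 25]
Rule: A leaf has 0 children.
Per-node child counts:
  node 21: 2 child(ren)
  node 6: 1 child(ren)
  node 9: 1 child(ren)
  node 19: 0 child(ren)
  node 41: 2 child(ren)
  node 38: 1 child(ren)
  node 29: 1 child(ren)
  node 25: 0 child(ren)
  node 45: 0 child(ren)
Matching nodes: [19, 25, 45]
Count of leaf nodes: 3


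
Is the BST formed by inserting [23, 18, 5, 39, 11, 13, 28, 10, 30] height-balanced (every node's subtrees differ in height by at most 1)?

Tree (level-order array): [23, 18, 39, 5, None, 28, None, None, 11, None, 30, 10, 13]
Definition: a tree is height-balanced if, at every node, |h(left) - h(right)| <= 1 (empty subtree has height -1).
Bottom-up per-node check:
  node 10: h_left=-1, h_right=-1, diff=0 [OK], height=0
  node 13: h_left=-1, h_right=-1, diff=0 [OK], height=0
  node 11: h_left=0, h_right=0, diff=0 [OK], height=1
  node 5: h_left=-1, h_right=1, diff=2 [FAIL (|-1-1|=2 > 1)], height=2
  node 18: h_left=2, h_right=-1, diff=3 [FAIL (|2--1|=3 > 1)], height=3
  node 30: h_left=-1, h_right=-1, diff=0 [OK], height=0
  node 28: h_left=-1, h_right=0, diff=1 [OK], height=1
  node 39: h_left=1, h_right=-1, diff=2 [FAIL (|1--1|=2 > 1)], height=2
  node 23: h_left=3, h_right=2, diff=1 [OK], height=4
Node 5 violates the condition: |-1 - 1| = 2 > 1.
Result: Not balanced


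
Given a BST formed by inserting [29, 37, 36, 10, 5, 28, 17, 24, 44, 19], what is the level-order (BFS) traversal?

Tree insertion order: [29, 37, 36, 10, 5, 28, 17, 24, 44, 19]
Tree (level-order array): [29, 10, 37, 5, 28, 36, 44, None, None, 17, None, None, None, None, None, None, 24, 19]
BFS from the root, enqueuing left then right child of each popped node:
  queue [29] -> pop 29, enqueue [10, 37], visited so far: [29]
  queue [10, 37] -> pop 10, enqueue [5, 28], visited so far: [29, 10]
  queue [37, 5, 28] -> pop 37, enqueue [36, 44], visited so far: [29, 10, 37]
  queue [5, 28, 36, 44] -> pop 5, enqueue [none], visited so far: [29, 10, 37, 5]
  queue [28, 36, 44] -> pop 28, enqueue [17], visited so far: [29, 10, 37, 5, 28]
  queue [36, 44, 17] -> pop 36, enqueue [none], visited so far: [29, 10, 37, 5, 28, 36]
  queue [44, 17] -> pop 44, enqueue [none], visited so far: [29, 10, 37, 5, 28, 36, 44]
  queue [17] -> pop 17, enqueue [24], visited so far: [29, 10, 37, 5, 28, 36, 44, 17]
  queue [24] -> pop 24, enqueue [19], visited so far: [29, 10, 37, 5, 28, 36, 44, 17, 24]
  queue [19] -> pop 19, enqueue [none], visited so far: [29, 10, 37, 5, 28, 36, 44, 17, 24, 19]
Result: [29, 10, 37, 5, 28, 36, 44, 17, 24, 19]


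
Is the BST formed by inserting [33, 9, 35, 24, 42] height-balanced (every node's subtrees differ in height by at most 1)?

Tree (level-order array): [33, 9, 35, None, 24, None, 42]
Definition: a tree is height-balanced if, at every node, |h(left) - h(right)| <= 1 (empty subtree has height -1).
Bottom-up per-node check:
  node 24: h_left=-1, h_right=-1, diff=0 [OK], height=0
  node 9: h_left=-1, h_right=0, diff=1 [OK], height=1
  node 42: h_left=-1, h_right=-1, diff=0 [OK], height=0
  node 35: h_left=-1, h_right=0, diff=1 [OK], height=1
  node 33: h_left=1, h_right=1, diff=0 [OK], height=2
All nodes satisfy the balance condition.
Result: Balanced


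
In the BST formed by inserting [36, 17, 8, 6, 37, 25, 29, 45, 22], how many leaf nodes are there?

Tree built from: [36, 17, 8, 6, 37, 25, 29, 45, 22]
Tree (level-order array): [36, 17, 37, 8, 25, None, 45, 6, None, 22, 29]
Rule: A leaf has 0 children.
Per-node child counts:
  node 36: 2 child(ren)
  node 17: 2 child(ren)
  node 8: 1 child(ren)
  node 6: 0 child(ren)
  node 25: 2 child(ren)
  node 22: 0 child(ren)
  node 29: 0 child(ren)
  node 37: 1 child(ren)
  node 45: 0 child(ren)
Matching nodes: [6, 22, 29, 45]
Count of leaf nodes: 4


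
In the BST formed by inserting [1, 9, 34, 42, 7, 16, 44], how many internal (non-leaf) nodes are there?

Tree built from: [1, 9, 34, 42, 7, 16, 44]
Tree (level-order array): [1, None, 9, 7, 34, None, None, 16, 42, None, None, None, 44]
Rule: An internal node has at least one child.
Per-node child counts:
  node 1: 1 child(ren)
  node 9: 2 child(ren)
  node 7: 0 child(ren)
  node 34: 2 child(ren)
  node 16: 0 child(ren)
  node 42: 1 child(ren)
  node 44: 0 child(ren)
Matching nodes: [1, 9, 34, 42]
Count of internal (non-leaf) nodes: 4


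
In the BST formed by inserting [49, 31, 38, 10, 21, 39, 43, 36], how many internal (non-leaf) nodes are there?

Tree built from: [49, 31, 38, 10, 21, 39, 43, 36]
Tree (level-order array): [49, 31, None, 10, 38, None, 21, 36, 39, None, None, None, None, None, 43]
Rule: An internal node has at least one child.
Per-node child counts:
  node 49: 1 child(ren)
  node 31: 2 child(ren)
  node 10: 1 child(ren)
  node 21: 0 child(ren)
  node 38: 2 child(ren)
  node 36: 0 child(ren)
  node 39: 1 child(ren)
  node 43: 0 child(ren)
Matching nodes: [49, 31, 10, 38, 39]
Count of internal (non-leaf) nodes: 5


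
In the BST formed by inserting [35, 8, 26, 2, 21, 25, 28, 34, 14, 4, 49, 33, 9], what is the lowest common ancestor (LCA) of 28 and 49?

Tree insertion order: [35, 8, 26, 2, 21, 25, 28, 34, 14, 4, 49, 33, 9]
Tree (level-order array): [35, 8, 49, 2, 26, None, None, None, 4, 21, 28, None, None, 14, 25, None, 34, 9, None, None, None, 33]
In a BST, the LCA of p=28, q=49 is the first node v on the
root-to-leaf path with p <= v <= q (go left if both < v, right if both > v).
Walk from root:
  at 35: 28 <= 35 <= 49, this is the LCA
LCA = 35


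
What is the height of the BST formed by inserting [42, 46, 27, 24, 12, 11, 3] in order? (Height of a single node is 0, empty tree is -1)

Insertion order: [42, 46, 27, 24, 12, 11, 3]
Tree (level-order array): [42, 27, 46, 24, None, None, None, 12, None, 11, None, 3]
Compute height bottom-up (empty subtree = -1):
  height(3) = 1 + max(-1, -1) = 0
  height(11) = 1 + max(0, -1) = 1
  height(12) = 1 + max(1, -1) = 2
  height(24) = 1 + max(2, -1) = 3
  height(27) = 1 + max(3, -1) = 4
  height(46) = 1 + max(-1, -1) = 0
  height(42) = 1 + max(4, 0) = 5
Height = 5


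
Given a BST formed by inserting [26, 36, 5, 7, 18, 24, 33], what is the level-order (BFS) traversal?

Tree insertion order: [26, 36, 5, 7, 18, 24, 33]
Tree (level-order array): [26, 5, 36, None, 7, 33, None, None, 18, None, None, None, 24]
BFS from the root, enqueuing left then right child of each popped node:
  queue [26] -> pop 26, enqueue [5, 36], visited so far: [26]
  queue [5, 36] -> pop 5, enqueue [7], visited so far: [26, 5]
  queue [36, 7] -> pop 36, enqueue [33], visited so far: [26, 5, 36]
  queue [7, 33] -> pop 7, enqueue [18], visited so far: [26, 5, 36, 7]
  queue [33, 18] -> pop 33, enqueue [none], visited so far: [26, 5, 36, 7, 33]
  queue [18] -> pop 18, enqueue [24], visited so far: [26, 5, 36, 7, 33, 18]
  queue [24] -> pop 24, enqueue [none], visited so far: [26, 5, 36, 7, 33, 18, 24]
Result: [26, 5, 36, 7, 33, 18, 24]


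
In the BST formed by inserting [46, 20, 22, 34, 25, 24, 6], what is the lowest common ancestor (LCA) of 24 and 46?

Tree insertion order: [46, 20, 22, 34, 25, 24, 6]
Tree (level-order array): [46, 20, None, 6, 22, None, None, None, 34, 25, None, 24]
In a BST, the LCA of p=24, q=46 is the first node v on the
root-to-leaf path with p <= v <= q (go left if both < v, right if both > v).
Walk from root:
  at 46: 24 <= 46 <= 46, this is the LCA
LCA = 46


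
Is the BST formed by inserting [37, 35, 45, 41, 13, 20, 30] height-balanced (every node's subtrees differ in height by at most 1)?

Tree (level-order array): [37, 35, 45, 13, None, 41, None, None, 20, None, None, None, 30]
Definition: a tree is height-balanced if, at every node, |h(left) - h(right)| <= 1 (empty subtree has height -1).
Bottom-up per-node check:
  node 30: h_left=-1, h_right=-1, diff=0 [OK], height=0
  node 20: h_left=-1, h_right=0, diff=1 [OK], height=1
  node 13: h_left=-1, h_right=1, diff=2 [FAIL (|-1-1|=2 > 1)], height=2
  node 35: h_left=2, h_right=-1, diff=3 [FAIL (|2--1|=3 > 1)], height=3
  node 41: h_left=-1, h_right=-1, diff=0 [OK], height=0
  node 45: h_left=0, h_right=-1, diff=1 [OK], height=1
  node 37: h_left=3, h_right=1, diff=2 [FAIL (|3-1|=2 > 1)], height=4
Node 13 violates the condition: |-1 - 1| = 2 > 1.
Result: Not balanced


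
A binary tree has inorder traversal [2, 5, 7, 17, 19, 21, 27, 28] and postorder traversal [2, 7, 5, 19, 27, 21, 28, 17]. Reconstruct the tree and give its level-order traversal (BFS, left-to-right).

Inorder:   [2, 5, 7, 17, 19, 21, 27, 28]
Postorder: [2, 7, 5, 19, 27, 21, 28, 17]
Algorithm: postorder visits root last, so walk postorder right-to-left;
each value is the root of the current inorder slice — split it at that
value, recurse on the right subtree first, then the left.
Recursive splits:
  root=17; inorder splits into left=[2, 5, 7], right=[19, 21, 27, 28]
  root=28; inorder splits into left=[19, 21, 27], right=[]
  root=21; inorder splits into left=[19], right=[27]
  root=27; inorder splits into left=[], right=[]
  root=19; inorder splits into left=[], right=[]
  root=5; inorder splits into left=[2], right=[7]
  root=7; inorder splits into left=[], right=[]
  root=2; inorder splits into left=[], right=[]
Reconstructed level-order: [17, 5, 28, 2, 7, 21, 19, 27]


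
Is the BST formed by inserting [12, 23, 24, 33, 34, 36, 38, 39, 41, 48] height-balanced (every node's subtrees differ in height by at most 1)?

Tree (level-order array): [12, None, 23, None, 24, None, 33, None, 34, None, 36, None, 38, None, 39, None, 41, None, 48]
Definition: a tree is height-balanced if, at every node, |h(left) - h(right)| <= 1 (empty subtree has height -1).
Bottom-up per-node check:
  node 48: h_left=-1, h_right=-1, diff=0 [OK], height=0
  node 41: h_left=-1, h_right=0, diff=1 [OK], height=1
  node 39: h_left=-1, h_right=1, diff=2 [FAIL (|-1-1|=2 > 1)], height=2
  node 38: h_left=-1, h_right=2, diff=3 [FAIL (|-1-2|=3 > 1)], height=3
  node 36: h_left=-1, h_right=3, diff=4 [FAIL (|-1-3|=4 > 1)], height=4
  node 34: h_left=-1, h_right=4, diff=5 [FAIL (|-1-4|=5 > 1)], height=5
  node 33: h_left=-1, h_right=5, diff=6 [FAIL (|-1-5|=6 > 1)], height=6
  node 24: h_left=-1, h_right=6, diff=7 [FAIL (|-1-6|=7 > 1)], height=7
  node 23: h_left=-1, h_right=7, diff=8 [FAIL (|-1-7|=8 > 1)], height=8
  node 12: h_left=-1, h_right=8, diff=9 [FAIL (|-1-8|=9 > 1)], height=9
Node 39 violates the condition: |-1 - 1| = 2 > 1.
Result: Not balanced
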